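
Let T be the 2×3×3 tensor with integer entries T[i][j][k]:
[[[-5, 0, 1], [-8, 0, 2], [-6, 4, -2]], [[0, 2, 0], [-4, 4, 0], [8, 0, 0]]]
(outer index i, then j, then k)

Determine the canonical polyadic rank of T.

Lower bound: the mode-3 unfolding of T (rows indexed by k, columns by (i,j) = (0,0), (0,1), (0,2), (1,0), (1,1), (1,2)) is [[-5, -8, -6, 0, -4, 8], [0, 0, 4, 2, 4, 0], [1, 2, -2, 0, 0, 0]].
There the 3×3 minor on rows k ∈ {0, 1, 2}, columns (i,j) ∈ {(0,0), (0,1), (0,2)} is det [[-5, -8, -6], [0, 0, 4], [1, 2, -2]] = 8 ≠ 0, so this unfolding has rank ≥ 3; CP rank is at least every unfolding rank, so rank(T) ≥ 3. (Flattening ranks never certify an upper bound on CP rank; for that we must actually write T with 3 rank-1 terms.)
Upper bound: T is a sum of 3 rank-1 terms, T = [1, -2] ⊗ [1, 1, 2] ⊗ [-2, 0, 0] + [1, 0] ⊗ [1, 2, -2] ⊗ [1, -2, 1] + [1, 1] ⊗ [1, 2, 0] ⊗ [-4, 2, 0] (one valid choice — decompositions are not unique — normalised so each a, b is primitive with positive first nonzero entry; check it by expanding all entries), so rank(T) ≤ 3.
These bounds meet, so rank(T) = 3.
Check entry T[1,1,0] = -4: (-2)·(1)·(-2) + (0)·(2)·(1) + (1)·(2)·(-4) = -4.

3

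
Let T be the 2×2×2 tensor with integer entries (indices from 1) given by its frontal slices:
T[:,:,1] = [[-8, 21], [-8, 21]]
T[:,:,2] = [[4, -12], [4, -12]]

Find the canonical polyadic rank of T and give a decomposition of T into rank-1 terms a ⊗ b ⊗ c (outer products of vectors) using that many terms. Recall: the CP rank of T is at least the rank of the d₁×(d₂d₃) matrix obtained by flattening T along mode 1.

rank(T) = 2

Lower bound: the mode-3 unfolding of T (rows indexed by k, columns by (i,j) = (1,1), (1,2), (2,1), (2,2)) is [[-8, 21, -8, 21], [4, -12, 4, -12]].
There the 2×2 minor on rows k ∈ {1, 2}, columns (i,j) ∈ {(1,1), (1,2)} is det [[-8, 21], [4, -12]] = 12 ≠ 0, so this unfolding has rank ≥ 2; CP rank is at least every unfolding rank, so rank(T) ≥ 2. (Unfolding ranks only ever bound the CP rank from below — rank(T) can be strictly larger than all of them — so the matching upper bound has to come from an explicit 2-term decomposition.)
Upper bound — finding two terms. Every mode-1 slice of T is a multiple of one matrix: T[i,:,:] = a[i]·M with a = (1, 1) and M = [[-8, 4], [21, -12]] (rows indexed by j, columns by k). So it suffices to write M as a sum of two rank-1 matrices.
Splitting M by its rows (j = 1, 2), M = (1, 0)(-8, 4)ᵀ + (0, 1)(21, -12)ᵀ.
Hence T = (1, 1) ⊗ (1, 0) ⊗ (-8, 4) + (1, 1) ⊗ (0, 1) ⊗ (21, -12), so rank(T) ≤ 2.
These bounds meet, so rank(T) = 2.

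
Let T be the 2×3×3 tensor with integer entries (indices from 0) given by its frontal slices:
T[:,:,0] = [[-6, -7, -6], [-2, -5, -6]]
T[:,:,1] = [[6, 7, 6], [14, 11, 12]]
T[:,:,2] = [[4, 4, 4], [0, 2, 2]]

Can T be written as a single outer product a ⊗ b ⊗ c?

No

The mode-2 unfolding of T (rows indexed by j, columns by (i,k) = (0,0), (0,1), (0,2), (1,0), (1,1), (1,2)) is [[-6, 6, 4, -2, 14, 0], [-7, 7, 4, -5, 11, 2], [-6, 6, 4, -6, 12, 2]].
There the 3×3 minor on rows j ∈ {0, 1, 2}, columns (i,k) ∈ {(0,0), (0,2), (1,0)} is det [[-6, 4, -2], [-7, 4, -5], [-6, 4, -6]] = -16 ≠ 0, so this unfolding has rank ≥ 3; CP rank is at least every unfolding rank, so rank(T) ≥ 3.
In particular rank(T) ≥ 3 > 1, so T is not rank-1.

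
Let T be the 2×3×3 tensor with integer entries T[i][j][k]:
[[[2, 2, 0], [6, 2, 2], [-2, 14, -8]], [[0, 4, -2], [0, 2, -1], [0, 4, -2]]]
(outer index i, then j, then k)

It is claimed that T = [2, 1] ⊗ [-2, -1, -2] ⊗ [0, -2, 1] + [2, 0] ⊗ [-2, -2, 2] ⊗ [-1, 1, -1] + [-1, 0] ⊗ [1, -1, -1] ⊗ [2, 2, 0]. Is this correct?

Reconstruct entrywise from the claimed factors. For example, T[0,0,1] = 2 and Σₗ aₗ[0]bₗ[0]cₗ[1] = (2)·(-2)·(-2) + (2)·(-2)·(1) + (-1)·(1)·(2) = 2; checking all 18 entries, every one matches. The claim holds.

Yes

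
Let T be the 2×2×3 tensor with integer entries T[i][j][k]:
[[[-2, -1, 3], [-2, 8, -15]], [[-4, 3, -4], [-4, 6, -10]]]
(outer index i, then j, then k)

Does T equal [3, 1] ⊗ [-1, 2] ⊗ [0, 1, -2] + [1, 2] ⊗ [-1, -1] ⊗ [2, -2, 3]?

Yes

Reconstruct entrywise from the claimed factors. For example, T[1,0,2] = -4 and Σₗ aₗ[1]bₗ[0]cₗ[2] = (1)·(-1)·(-2) + (2)·(-1)·(3) = -4; checking all 12 entries, every one matches. The claim holds.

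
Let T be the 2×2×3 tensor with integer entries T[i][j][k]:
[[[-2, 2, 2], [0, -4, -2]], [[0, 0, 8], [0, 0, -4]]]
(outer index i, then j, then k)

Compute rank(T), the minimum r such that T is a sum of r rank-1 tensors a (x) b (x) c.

Lower bound: the mode-3 unfolding of T (rows indexed by k, columns by (i,j) = (0,0), (0,1), (1,0), (1,1)) is [[-2, 0, 0, 0], [2, -4, 0, 0], [2, -2, 8, -4]].
There the 3×3 minor on rows k ∈ {0, 1, 2}, columns (i,j) ∈ {(0,0), (0,1), (1,0)} is det [[-2, 0, 0], [2, -4, 0], [2, -2, 8]] = 64 ≠ 0, so this unfolding has rank ≥ 3; CP rank is at least every unfolding rank, so rank(T) ≥ 3. (Unfolding ranks only ever bound the CP rank from below — rank(T) can be strictly larger than all of them — so the matching upper bound has to come from an explicit 3-term decomposition.)
Upper bound: T is a sum of 3 rank-1 terms, T = (1, 0) (x) (0, 1) (x) (-2, -2, -2) + (1, 0) (x) (1, -1) (x) (-2, 2, -2) + (1, 2) (x) (2, -1) (x) (0, 0, 2) (written with every a and b primitive with positive leading entry and the scale carried by c; CP decompositions are not unique, and this one is verified by expanding entrywise), so rank(T) ≤ 3.
These bounds meet, so rank(T) = 3.
Check entry T[1,0,0] = 0: (0)·(0)·(-2) + (0)·(1)·(-2) + (2)·(2)·(0) = 0.

3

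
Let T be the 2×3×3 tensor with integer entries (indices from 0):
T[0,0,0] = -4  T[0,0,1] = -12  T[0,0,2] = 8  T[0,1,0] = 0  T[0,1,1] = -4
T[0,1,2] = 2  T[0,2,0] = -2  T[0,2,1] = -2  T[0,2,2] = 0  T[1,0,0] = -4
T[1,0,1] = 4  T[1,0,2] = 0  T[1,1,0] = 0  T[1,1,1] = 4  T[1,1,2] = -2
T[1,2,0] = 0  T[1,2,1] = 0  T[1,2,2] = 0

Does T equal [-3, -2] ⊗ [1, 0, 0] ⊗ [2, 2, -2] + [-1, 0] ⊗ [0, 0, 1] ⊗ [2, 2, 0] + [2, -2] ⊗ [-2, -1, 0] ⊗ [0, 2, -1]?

No

Reconstruct entry (0,0,0) from the claimed factors: Σₗ aₗ[0]bₗ[0]cₗ[0] = (-3)·(1)·(2) + (-1)·(0)·(2) + (2)·(-2)·(0) = -6, but T[0,0,0] = -4. The claim is false.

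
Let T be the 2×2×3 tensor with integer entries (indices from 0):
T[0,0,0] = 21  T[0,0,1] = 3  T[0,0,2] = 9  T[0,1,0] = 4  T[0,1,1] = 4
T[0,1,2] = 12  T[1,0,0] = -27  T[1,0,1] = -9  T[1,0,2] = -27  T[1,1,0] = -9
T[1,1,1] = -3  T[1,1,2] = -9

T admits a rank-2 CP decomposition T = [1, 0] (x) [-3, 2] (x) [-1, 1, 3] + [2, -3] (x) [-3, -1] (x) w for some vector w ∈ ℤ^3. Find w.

w = [-3, -1, -3]

Subtract the known terms from T to get the rank-1 residual R = [2, -3] (x) [-3, -1] (x) w, so R[i,j,k] = a[i]·b[j]·w[k]. Pick indices with nonzero a[0]·b[0] = (2)·(-3) = -6. Only the fibre through (0,0,·) is needed: R[0,0,:] = T[0,0,:] − Σₗ aₗ[0]bₗ[0]cₗ = [21, 3, 9] − (1)·(-3)·[-1, 1, 3] = [18, 6, 18]. Then w[k] = R[0,0,k] / -6 for each k, giving w = [18, 6, 18] / -6 = [-3, -1, -3].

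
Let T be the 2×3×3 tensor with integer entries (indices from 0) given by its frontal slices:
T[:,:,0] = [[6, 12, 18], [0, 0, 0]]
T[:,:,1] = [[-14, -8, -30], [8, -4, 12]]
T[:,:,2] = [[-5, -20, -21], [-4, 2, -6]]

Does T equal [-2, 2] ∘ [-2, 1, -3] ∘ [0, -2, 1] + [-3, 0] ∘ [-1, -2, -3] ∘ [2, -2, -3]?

Reconstruct entrywise from the claimed factors. For example, T[0,2,0] = 18 and Σₗ aₗ[0]bₗ[2]cₗ[0] = (-2)·(-3)·(0) + (-3)·(-3)·(2) = 18; checking all 18 entries, every one matches. The claim holds.

Yes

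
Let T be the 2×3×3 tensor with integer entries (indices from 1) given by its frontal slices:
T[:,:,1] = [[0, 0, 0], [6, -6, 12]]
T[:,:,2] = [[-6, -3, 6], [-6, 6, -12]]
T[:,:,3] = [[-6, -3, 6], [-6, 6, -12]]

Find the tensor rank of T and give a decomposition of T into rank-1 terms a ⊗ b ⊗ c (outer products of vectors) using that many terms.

rank(T) = 2

Lower bound: the mode-1 unfolding of T (rows indexed by i, columns by (j,k) = (1,1), (1,2), (1,3), (2,1), (2,2), (2,3), (3,1), (3,2), (3,3)) is [[0, -6, -6, 0, -3, -3, 0, 6, 6], [6, -6, -6, -6, 6, 6, 12, -12, -12]].
There the 2×2 minor on rows i ∈ {1, 2}, columns (j,k) ∈ {(1,1), (1,2)} is det [[0, -6], [6, -6]] = 36 ≠ 0, so this unfolding has rank ≥ 2; CP rank is at least every unfolding rank, so rank(T) ≥ 2. (Unfolding ranks only ever bound the CP rank from below — rank(T) can be strictly larger than all of them — so the matching upper bound has to come from an explicit 2-term decomposition.)
Upper bound — finding two terms. Write S_k = T[:,:,k] for the frontal slices: S₁ = [[0, 0, 0], [6, -6, 12]], S₂ = [[-6, -3, 6], [-6, 6, -12]], S₃ = [[-6, -3, 6], [-6, 6, -12]].
If T = a₁ ⊗ b₁ ⊗ c₁ + a₂ ⊗ b₂ ⊗ c₂ then each S_k = c₁[k]·a₁b₁ᵀ + c₂[k]·a₂b₂ᵀ. S₁ and S₂ are linearly independent, so a₁b₁ᵀ and a₂b₂ᵀ must span the same plane of matrices: they are the rank-1 matrices of the form x·S₁ + y·S₂.
The 2×2 minor of x·S₁ + y·S₂ on rows {1,2}, columns {1,2} is 54·xy − 54·y² = 54·(x − y)(y), vanishing at (x:y) = (1:1) and (1:0).
M₁ = S₁ + S₂ = [[-6, -3, 6], [0, 0, 0]] = (-3)·[1, 0][2, 1, -2]ᵀ and M₂ = S₁ = [[0, 0, 0], [6, -6, 12]] = 6·[0, 1][1, -1, 2]ᵀ, so take a₁ = [1, 0], b₁ = [2, 1, -2], a₂ = [0, 1], b₂ = [1, -1, 2].
Each slice is an integer combination of E₁ = a₁b₁ᵀ and E₂ = a₂b₂ᵀ: S₁ = 6·E₂, S₂ = −3·E₁ − 6·E₂, S₃ = −3·E₁ − 6·E₂; reading off coefficients, c₁ = [0, -3, -3] and c₂ = [6, -6, -6].
Hence T = [1, 0] ⊗ [2, 1, -2] ⊗ [0, -3, -3] + [0, 1] ⊗ [1, -1, 2] ⊗ [6, -6, -6], so rank(T) ≤ 2.
These bounds meet, so rank(T) = 2.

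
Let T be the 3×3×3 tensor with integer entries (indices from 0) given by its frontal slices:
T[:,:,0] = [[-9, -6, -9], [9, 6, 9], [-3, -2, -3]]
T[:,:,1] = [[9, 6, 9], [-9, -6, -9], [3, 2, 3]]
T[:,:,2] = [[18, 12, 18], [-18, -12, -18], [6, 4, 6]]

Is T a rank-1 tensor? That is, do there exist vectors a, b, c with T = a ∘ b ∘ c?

If T = a ∘ b ∘ c then every fibre of T is a multiple of the corresponding factor, so read the factors off the fibres through the nonzero entry T[0,0,0] = -9.
The mode-1 fibre T[:,0,0] = [-9, 9, -3] gives a = [3, -3, 1] (primitive direction); the mode-2 fibre T[0,:,0] = [-9, -6, -9] gives b = [3, 2, 3]; then c[k] = T[0,0,k] / (a[0]·b[0]) = [-9, 9, 18] / 9 = [-1, 1, 2].
Expanding [3, -3, 1] ∘ [3, 2, 3] ∘ [-1, 1, 2] reproduces all 27 entries of T, so T = [3, -3, 1] ∘ [3, 2, 3] ∘ [-1, 1, 2] and rank(T) ≤ 1.
Equivalently every frontal slice T[:,:,k] is c[k] times the rank-1 matrix [3, -3, 1] ∘ [3, 2, 3]. So T has rank 1 (it is nonzero).

Yes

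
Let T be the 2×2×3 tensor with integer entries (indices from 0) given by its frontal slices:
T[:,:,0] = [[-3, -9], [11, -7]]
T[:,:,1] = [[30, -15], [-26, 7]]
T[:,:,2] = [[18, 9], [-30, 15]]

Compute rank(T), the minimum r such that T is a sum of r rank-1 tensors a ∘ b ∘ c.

Lower bound: in the mode-1 unfolding of T (rows indexed by i, columns by (j,k)) the 2×2 minor on rows i ∈ {0, 1}, columns (j,k) ∈ {(0,0), (0,1)} is det [[-3, 30], [11, -26]] = -252 ≠ 0, so that unfolding has rank ≥ 2 and hence rank(T) ≥ 2 (CP rank is at least every unfolding rank, though it can be larger).
Upper bound: with S_k = T[:,:,k], the two rank-1 terms a₁b₁ᵀ, a₂b₂ᵀ are the rank-1 members of the pencil x·S₀ + y·S₁.
det(x·S₀ + y·S₁) is 120·x² − 300·xy − 180·y² = 60·(x − 3·y)(2·x + y), vanishing at (x:y) = (3:1) and (1:-2).
M₁ = 3·S₀ + S₁ = [[21, -42], [7, -14]] = 7·[3, 1][1, -2]ᵀ and M₂ = S₀ − 2·S₁ = [[-63, 21], [63, -21]] = (-21)·[1, -1][3, -1]ᵀ, so take a₁ = [3, 1], b₁ = [1, -2], a₂ = [1, -1], b₂ = [3, -1].
Each slice is an integer combination of E₁ = a₁b₁ᵀ and E₂ = a₂b₂ᵀ: S₀ = 2·E₁ − 3·E₂, S₁ = E₁ + 9·E₂, S₂ = −3·E₁ + 9·E₂; reading off coefficients, c₁ = [2, 1, -3] and c₂ = [-3, 9, 9].
Hence T = [3, 1] ∘ [1, -2] ∘ [2, 1, -3] + [1, -1] ∘ [3, -1] ∘ [-3, 9, 9], so rank(T) ≤ 2.
These bounds meet, so rank(T) = 2.

2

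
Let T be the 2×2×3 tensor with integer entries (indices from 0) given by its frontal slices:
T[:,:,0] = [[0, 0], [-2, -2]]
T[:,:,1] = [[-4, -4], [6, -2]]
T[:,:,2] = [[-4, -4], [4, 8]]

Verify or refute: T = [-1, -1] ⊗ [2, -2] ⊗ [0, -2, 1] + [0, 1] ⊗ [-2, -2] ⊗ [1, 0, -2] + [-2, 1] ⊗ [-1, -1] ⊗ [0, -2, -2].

No

Reconstruct entry (0,0,1) from the claimed factors: Σₗ aₗ[0]bₗ[0]cₗ[1] = (-1)·(2)·(-2) + (0)·(-2)·(0) + (-2)·(-1)·(-2) = 0, but T[0,0,1] = -4. The claim is false.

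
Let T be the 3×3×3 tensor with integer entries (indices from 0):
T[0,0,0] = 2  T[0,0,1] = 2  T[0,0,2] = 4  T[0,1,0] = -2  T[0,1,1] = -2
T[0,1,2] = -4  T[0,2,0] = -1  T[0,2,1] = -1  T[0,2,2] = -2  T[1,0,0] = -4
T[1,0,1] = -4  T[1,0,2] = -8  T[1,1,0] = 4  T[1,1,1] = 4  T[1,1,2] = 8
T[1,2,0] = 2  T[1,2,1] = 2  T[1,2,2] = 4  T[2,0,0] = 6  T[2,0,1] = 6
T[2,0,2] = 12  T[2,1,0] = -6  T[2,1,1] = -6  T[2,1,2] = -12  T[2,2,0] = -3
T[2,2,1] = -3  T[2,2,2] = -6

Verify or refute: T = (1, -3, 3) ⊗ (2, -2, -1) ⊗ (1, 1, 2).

No

Reconstruct entry (1,0,0) from the claimed factors: Σₗ aₗ[1]bₗ[0]cₗ[0] = (-3)·(2)·(1) = -6, but T[1,0,0] = -4. The claim is false.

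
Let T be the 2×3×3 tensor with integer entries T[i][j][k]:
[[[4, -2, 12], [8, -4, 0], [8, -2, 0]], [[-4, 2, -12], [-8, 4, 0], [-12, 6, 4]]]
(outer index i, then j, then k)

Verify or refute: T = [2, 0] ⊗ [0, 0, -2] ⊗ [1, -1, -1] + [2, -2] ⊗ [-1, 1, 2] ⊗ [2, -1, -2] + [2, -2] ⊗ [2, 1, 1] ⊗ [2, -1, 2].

Reconstruct entrywise from the claimed factors. For example, T[0,1,2] = 0 and Σₗ aₗ[0]bₗ[1]cₗ[2] = (2)·(0)·(-1) + (2)·(1)·(-2) + (2)·(1)·(2) = 0; checking all 18 entries, every one matches. The claim holds.

Yes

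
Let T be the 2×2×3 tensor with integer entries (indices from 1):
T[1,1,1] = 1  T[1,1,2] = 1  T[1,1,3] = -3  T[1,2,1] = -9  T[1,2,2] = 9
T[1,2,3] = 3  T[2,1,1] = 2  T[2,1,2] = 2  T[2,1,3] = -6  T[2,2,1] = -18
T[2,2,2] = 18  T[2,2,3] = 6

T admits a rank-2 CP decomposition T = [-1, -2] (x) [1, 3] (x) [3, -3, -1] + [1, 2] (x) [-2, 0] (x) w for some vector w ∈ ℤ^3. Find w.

w = [-2, 1, 2]

Subtract the known terms from T to get the rank-1 residual R = [1, 2] (x) [-2, 0] (x) w, so R[i,j,k] = a[i]·b[j]·w[k]. Pick indices with nonzero a[1]·b[1] = (1)·(-2) = -2. Only the fibre through (1,1,·) is needed: R[1,1,:] = T[1,1,:] − Σₗ aₗ[1]bₗ[1]cₗ = [1, 1, -3] − (-1)·(1)·[3, -3, -1] = [4, -2, -4]. Then w[k] = R[1,1,k] / -2 for each k, giving w = [4, -2, -4] / -2 = [-2, 1, 2].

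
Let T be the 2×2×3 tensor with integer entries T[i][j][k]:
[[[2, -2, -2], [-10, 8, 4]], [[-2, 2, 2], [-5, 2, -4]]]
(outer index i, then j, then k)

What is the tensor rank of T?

Lower bound: the mode-2 unfolding of T (rows indexed by j, columns by (i,k) = (0,0), (0,1), (0,2), (1,0), (1,1), (1,2)) is [[2, -2, -2, -2, 2, 2], [-10, 8, 4, -5, 2, -4]].
There the 2×2 minor on rows j ∈ {0, 1}, columns (i,k) ∈ {(0,0), (0,1)} is det [[2, -2], [-10, 8]] = -4 ≠ 0, so this unfolding has rank ≥ 2; CP rank is at least every unfolding rank, so rank(T) ≥ 2. (Unfolding ranks only ever bound the CP rank from below — rank(T) can be strictly larger than all of them — so the matching upper bound has to come from an explicit 2-term decomposition.)
Upper bound — finding two terms. Write S_k = T[:,:,k] for the frontal slices: S₀ = [[2, -10], [-2, -5]], S₁ = [[-2, 8], [2, 2]], S₂ = [[-2, 4], [2, -4]].
If T = a₁ ⊗ b₁ ⊗ c₁ + a₂ ⊗ b₂ ⊗ c₂ then each S_k = c₁[k]·a₁b₁ᵀ + c₂[k]·a₂b₂ᵀ. S₀ and S₁ are linearly independent, so a₁b₁ᵀ and a₂b₂ᵀ must span the same plane of matrices: they are the rank-1 matrices of the form x·S₀ + y·S₁.
det(x·S₀ + y·S₁) is −30·x² + 50·xy − 20·y² = (-10)·(3·x − 2·y)(x − y), vanishing at (x:y) = (2:3) and (1:1).
M₁ = 2·S₀ + 3·S₁ = [[-2, 4], [2, -4]] = (-2)·[1, -1][1, -2]ᵀ and M₂ = S₀ + S₁ = [[0, -2], [0, -3]] = −[2, 3][0, 1]ᵀ, so take a₁ = [1, -1], b₁ = [1, -2], a₂ = [2, 3], b₂ = [0, 1].
Each slice is an integer combination of E₁ = a₁b₁ᵀ and E₂ = a₂b₂ᵀ: S₀ = 2·E₁ − 3·E₂, S₁ = −2·E₁ + 2·E₂, S₂ = −2·E₁; reading off coefficients, c₁ = [2, -2, -2] and c₂ = [-3, 2, 0].
Hence T = [1, -1] ⊗ [1, -2] ⊗ [2, -2, -2] + [2, 3] ⊗ [0, 1] ⊗ [-3, 2, 0], so rank(T) ≤ 2.
These bounds meet, so rank(T) = 2.

2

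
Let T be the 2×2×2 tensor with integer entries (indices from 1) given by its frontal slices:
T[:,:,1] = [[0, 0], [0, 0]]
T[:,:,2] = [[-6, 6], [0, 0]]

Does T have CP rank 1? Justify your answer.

If T = a ⊗ b ⊗ c then every fibre of T is a multiple of the corresponding factor, so read the factors off the fibres through the nonzero entry T[1,1,2] = -6.
The mode-1 fibre T[:,1,2] = [-6, 0] gives a = [1, 0] (primitive direction); the mode-2 fibre T[1,:,2] = [-6, 6] gives b = [1, -1]; then c[k] = T[1,1,k] / (a[1]·b[1]) = [0, -6] / 1 = [0, -6].
Expanding [1, 0] ⊗ [1, -1] ⊗ [0, -6] reproduces all 8 entries of T, so T = [1, 0] ⊗ [1, -1] ⊗ [0, -6] and rank(T) ≤ 1.
Equivalently every frontal slice T[:,:,k] is c[k] times the rank-1 matrix [1, 0] ⊗ [1, -1]. So T has rank 1 (it is nonzero).

Yes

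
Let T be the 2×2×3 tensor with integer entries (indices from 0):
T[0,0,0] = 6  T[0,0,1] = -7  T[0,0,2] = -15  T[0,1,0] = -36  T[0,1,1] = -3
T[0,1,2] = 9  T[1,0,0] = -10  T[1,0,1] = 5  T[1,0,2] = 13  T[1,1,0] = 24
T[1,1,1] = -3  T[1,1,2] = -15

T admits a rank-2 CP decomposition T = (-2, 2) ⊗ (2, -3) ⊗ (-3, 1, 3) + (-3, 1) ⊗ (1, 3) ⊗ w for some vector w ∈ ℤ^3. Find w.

w = (2, 1, 1)

Subtract the known terms from T to get the rank-1 residual R = (-3, 1) ⊗ (1, 3) ⊗ w, so R[i,j,k] = a[i]·b[j]·w[k]. Pick indices with nonzero a[0]·b[0] = (-3)·(1) = -3. Only the fibre through (0,0,·) is needed: R[0,0,:] = T[0,0,:] − Σₗ aₗ[0]bₗ[0]cₗ = [6, -7, -15] − (-2)·(2)·(-3, 1, 3) = [-6, -3, -3]. Then w[k] = R[0,0,k] / -3 for each k, giving w = [-6, -3, -3] / -3 = (2, 1, 1).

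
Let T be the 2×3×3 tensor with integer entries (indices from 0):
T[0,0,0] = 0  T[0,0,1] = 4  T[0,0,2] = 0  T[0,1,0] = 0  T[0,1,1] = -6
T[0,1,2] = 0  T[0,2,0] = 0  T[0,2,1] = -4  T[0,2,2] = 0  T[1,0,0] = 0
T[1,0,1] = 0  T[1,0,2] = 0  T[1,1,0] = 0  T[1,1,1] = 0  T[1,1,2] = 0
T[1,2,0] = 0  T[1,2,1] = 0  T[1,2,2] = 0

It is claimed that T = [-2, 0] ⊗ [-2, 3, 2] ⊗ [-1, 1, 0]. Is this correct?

No

Reconstruct entry (0,0,0) from the claimed factors: Σₗ aₗ[0]bₗ[0]cₗ[0] = (-2)·(-2)·(-1) = -4, but T[0,0,0] = 0. The claim is false.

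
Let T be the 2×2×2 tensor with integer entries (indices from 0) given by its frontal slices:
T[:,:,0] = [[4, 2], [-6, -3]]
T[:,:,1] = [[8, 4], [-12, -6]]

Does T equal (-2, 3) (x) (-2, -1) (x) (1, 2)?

Reconstruct entrywise from the claimed factors. For example, T[0,0,0] = 4 and Σₗ aₗ[0]bₗ[0]cₗ[0] = (-2)·(-2)·(1) = 4; checking all 8 entries, every one matches. The claim holds.

Yes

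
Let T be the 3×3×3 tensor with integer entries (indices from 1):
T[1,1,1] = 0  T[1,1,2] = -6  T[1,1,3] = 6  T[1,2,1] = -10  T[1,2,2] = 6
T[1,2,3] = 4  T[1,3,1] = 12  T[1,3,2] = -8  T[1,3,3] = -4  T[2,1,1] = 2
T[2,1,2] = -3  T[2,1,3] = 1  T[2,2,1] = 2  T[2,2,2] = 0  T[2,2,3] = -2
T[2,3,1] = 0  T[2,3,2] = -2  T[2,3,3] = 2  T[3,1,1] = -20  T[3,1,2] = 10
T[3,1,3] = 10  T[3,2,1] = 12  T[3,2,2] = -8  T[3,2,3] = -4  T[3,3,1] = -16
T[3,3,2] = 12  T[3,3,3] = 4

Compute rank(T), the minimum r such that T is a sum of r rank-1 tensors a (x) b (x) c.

Lower bound: the mode-1 unfolding of T (rows indexed by i, columns by (j,k) = (1,1), (1,2), (1,3), (2,1), (2,2), (2,3), (3,1), (3,2), (3,3)) is [[0, -6, 6, -10, 6, 4, 12, -8, -4], [2, -3, 1, 2, 0, -2, 0, -2, 2], [-20, 10, 10, 12, -8, -4, -16, 12, 4]].
There the 3×3 minor on rows i ∈ {1, 2, 3}, columns (j,k) ∈ {(1,1), (1,2), (2,1)} is det [[0, -6, -10], [2, -3, 2], [-20, 10, 12]] = 784 ≠ 0, so this unfolding has rank ≥ 3; CP rank is at least every unfolding rank, so rank(T) ≥ 3. (Unfolding ranks only ever bound the CP rank from below — rank(T) can be strictly larger than all of them — so the matching upper bound has to come from an explicit 3-term decomposition.)
Upper bound: T is a sum of 3 rank-1 terms, T = (1, 0, 1) (x) (1, 0, 0) (x) (-8, 0, 8) + (1, 1, -2) (x) (2, -1, 2) (x) (2, -2, 0) + (2, -1, -2) (x) (1, -2, 2) (x) (2, -1, -1) (one valid choice — decompositions are not unique — normalised so each a, b is primitive with positive first nonzero entry; check it by expanding all entries), so rank(T) ≤ 3.
These bounds meet, so rank(T) = 3.

3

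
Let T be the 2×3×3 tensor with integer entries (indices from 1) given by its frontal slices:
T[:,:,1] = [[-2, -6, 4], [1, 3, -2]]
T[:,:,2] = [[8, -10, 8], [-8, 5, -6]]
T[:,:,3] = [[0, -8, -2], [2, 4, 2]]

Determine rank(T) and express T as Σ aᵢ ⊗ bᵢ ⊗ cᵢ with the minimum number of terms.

rank(T) = 3

Lower bound: the mode-2 unfolding of T (rows indexed by j, columns by (i,k) = (1,1), (1,2), (1,3), (2,1), (2,2), (2,3)) is [[-2, 8, 0, 1, -8, 2], [-6, -10, -8, 3, 5, 4], [4, 8, -2, -2, -6, 2]].
There the 3×3 minor on rows j ∈ {1, 2, 3}, columns (i,k) ∈ {(1,1), (1,2), (1,3)} is det [[-2, 8, 0], [-6, -10, -8], [4, 8, -2]] = -520 ≠ 0, so this unfolding has rank ≥ 3; CP rank is at least every unfolding rank, so rank(T) ≥ 3. (Flattening ranks never certify an upper bound on CP rank; for that we must actually write T with 3 rank-1 terms.)
Upper bound: T is a sum of 3 rank-1 terms, T = [1, -1] ⊗ [2, 0, 1] ⊗ [0, 4, -2] + [2, -1] ⊗ [1, -2, 0] ⊗ [1, 2, 2] + [2, -1] ⊗ [2, 1, -2] ⊗ [-1, -1, 0] (one valid choice — decompositions are not unique — normalised so each a, b is primitive with positive first nonzero entry; check it by expanding all entries), so rank(T) ≤ 3.
These bounds meet, so rank(T) = 3.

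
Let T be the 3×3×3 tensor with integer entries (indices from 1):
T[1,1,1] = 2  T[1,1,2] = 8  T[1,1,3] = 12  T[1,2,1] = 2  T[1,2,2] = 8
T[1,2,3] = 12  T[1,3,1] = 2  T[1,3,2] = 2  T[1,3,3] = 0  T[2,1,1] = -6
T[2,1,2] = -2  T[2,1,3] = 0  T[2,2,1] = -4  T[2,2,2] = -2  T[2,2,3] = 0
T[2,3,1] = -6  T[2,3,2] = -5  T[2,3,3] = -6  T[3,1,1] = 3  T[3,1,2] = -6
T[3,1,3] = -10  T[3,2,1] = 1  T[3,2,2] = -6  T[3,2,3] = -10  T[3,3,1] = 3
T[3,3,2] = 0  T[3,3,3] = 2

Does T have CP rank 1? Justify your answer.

No

The mode-2 unfolding of T (rows indexed by j, columns by (i,k) = (1,1), (1,2), (1,3), (2,1), (2,2), (2,3), (3,1), (3,2), (3,3)) is [[2, 8, 12, -6, -2, 0, 3, -6, -10], [2, 8, 12, -4, -2, 0, 1, -6, -10], [2, 2, 0, -6, -5, -6, 3, 0, 2]].
There the 3×3 minor on rows j ∈ {1, 2, 3}, columns (i,k) ∈ {(1,1), (1,2), (2,1)} is det [[2, 8, -6], [2, 8, -4], [2, 2, -6]] = 24 ≠ 0, so this unfolding has rank ≥ 3; CP rank is at least every unfolding rank, so rank(T) ≥ 3.
In particular rank(T) ≥ 3 > 1, so T is not rank-1.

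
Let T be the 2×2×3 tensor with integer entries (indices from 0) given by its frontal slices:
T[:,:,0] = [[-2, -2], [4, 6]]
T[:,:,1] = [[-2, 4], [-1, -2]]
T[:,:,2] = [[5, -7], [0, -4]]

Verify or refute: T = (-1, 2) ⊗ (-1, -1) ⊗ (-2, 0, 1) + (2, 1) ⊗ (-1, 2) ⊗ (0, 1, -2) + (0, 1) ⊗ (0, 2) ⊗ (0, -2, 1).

Reconstruct entry (1,1,0) from the claimed factors: Σₗ aₗ[1]bₗ[1]cₗ[0] = (2)·(-1)·(-2) + (1)·(2)·(0) + (1)·(2)·(0) = 4, but T[1,1,0] = 6. The claim is false.

No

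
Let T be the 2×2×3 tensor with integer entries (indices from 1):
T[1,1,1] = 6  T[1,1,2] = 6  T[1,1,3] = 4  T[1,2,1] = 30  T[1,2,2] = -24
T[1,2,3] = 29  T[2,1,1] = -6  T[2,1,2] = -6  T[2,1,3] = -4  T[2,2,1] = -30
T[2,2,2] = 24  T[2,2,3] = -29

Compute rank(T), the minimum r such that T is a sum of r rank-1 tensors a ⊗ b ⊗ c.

2

Lower bound: in the mode-3 unfolding of T (rows indexed by k, columns by (i,j)) the 2×2 minor on rows k ∈ {1, 2}, columns (i,j) ∈ {(1,1), (1,2)} is det [[6, 30], [6, -24]] = -324 ≠ 0, so that unfolding has rank ≥ 2 and hence rank(T) ≥ 2 (CP rank is at least every unfolding rank, though it can be larger).
Upper bound: T[i,:,:] = a[i]·M for every slice, with a = [1, -1] and M = [[6, 6, 4], [30, -24, 29]] (rows j, columns k).
Splitting M by its rows (j = 1, 2), M = [1, 0][6, 6, 4]ᵀ + [0, 1][30, -24, 29]ᵀ.
Hence T = [1, -1] ⊗ [1, 0] ⊗ [6, 6, 4] + [1, -1] ⊗ [0, 1] ⊗ [30, -24, 29], so rank(T) ≤ 2.
These bounds meet, so rank(T) = 2.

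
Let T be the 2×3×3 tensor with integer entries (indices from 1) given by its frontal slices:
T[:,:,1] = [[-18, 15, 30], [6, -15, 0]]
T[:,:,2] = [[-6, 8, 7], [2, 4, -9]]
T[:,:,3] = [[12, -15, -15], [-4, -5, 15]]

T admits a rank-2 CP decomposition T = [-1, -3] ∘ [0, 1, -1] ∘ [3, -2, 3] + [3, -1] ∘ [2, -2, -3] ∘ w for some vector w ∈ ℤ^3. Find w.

w = [-3, -1, 2]

Subtract the known terms from T to get the rank-1 residual R = [3, -1] ∘ [2, -2, -3] ∘ w, so R[i,j,k] = a[i]·b[j]·w[k]. Pick indices with nonzero a[1]·b[1] = (3)·(2) = 6. Only the fibre through (1,1,·) is needed: R[1,1,:] = T[1,1,:] − Σₗ aₗ[1]bₗ[1]cₗ = [-18, -6, 12] − (-1)·(0)·[3, -2, 3] = [-18, -6, 12]. Then w[k] = R[1,1,k] / 6 for each k, giving w = [-18, -6, 12] / 6 = [-3, -1, 2].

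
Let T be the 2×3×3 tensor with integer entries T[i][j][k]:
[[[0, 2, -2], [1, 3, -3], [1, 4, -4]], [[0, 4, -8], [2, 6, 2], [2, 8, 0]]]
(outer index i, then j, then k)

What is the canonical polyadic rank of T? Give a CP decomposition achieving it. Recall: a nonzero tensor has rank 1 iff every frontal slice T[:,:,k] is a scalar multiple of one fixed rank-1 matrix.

Lower bound: the mode-2 unfolding of T (rows indexed by j, columns by (i,k) = (0,0), (0,1), (0,2), (1,0), (1,1), (1,2)) is [[0, 2, -2, 0, 4, -8], [1, 3, -3, 2, 6, 2], [1, 4, -4, 2, 8, 0]].
There the 3×3 minor on rows j ∈ {0, 1, 2}, columns (i,k) ∈ {(0,0), (0,1), (1,2)} is det [[0, 2, -8], [1, 3, 2], [1, 4, 0]] = -4 ≠ 0, so this unfolding has rank ≥ 3; CP rank is at least every unfolding rank, so rank(T) ≥ 3. (This is only a lower bound: in general the CP rank may exceed every unfolding rank, so we still need to exhibit 3 rank-1 terms summing to T.)
Upper bound: T is a sum of 3 rank-1 terms, T = (0, 1) ⊗ (1, -2, -2) ⊗ (0, 0, -4) + (1, 2) ⊗ (0, 1, 1) ⊗ (1, 2, -2) + (1, 2) ⊗ (2, 1, 2) ⊗ (0, 1, -1) (one valid choice — decompositions are not unique — normalised so each a, b is primitive with positive first nonzero entry; check it by expanding all entries), so rank(T) ≤ 3.
These bounds meet, so rank(T) = 3.
Check entry T[0,2,1] = 4: (0)·(-2)·(0) + (1)·(1)·(2) + (1)·(2)·(1) = 4.

rank(T) = 3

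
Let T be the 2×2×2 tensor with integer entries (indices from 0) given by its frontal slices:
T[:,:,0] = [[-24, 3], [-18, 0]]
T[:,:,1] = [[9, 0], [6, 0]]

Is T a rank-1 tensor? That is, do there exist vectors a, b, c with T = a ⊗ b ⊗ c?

No

The mode-3 unfolding of T (rows indexed by k, columns by (i,j) = (0,0), (0,1), (1,0), (1,1)) is [[-24, 3, -18, 0], [9, 0, 6, 0]].
There the 2×2 minor on rows k ∈ {0, 1}, columns (i,j) ∈ {(0,0), (0,1)} is det [[-24, 3], [9, 0]] = -27 ≠ 0, so this unfolding has rank ≥ 2; CP rank is at least every unfolding rank, so rank(T) ≥ 2.
In particular rank(T) ≥ 2 > 1, so T is not rank-1.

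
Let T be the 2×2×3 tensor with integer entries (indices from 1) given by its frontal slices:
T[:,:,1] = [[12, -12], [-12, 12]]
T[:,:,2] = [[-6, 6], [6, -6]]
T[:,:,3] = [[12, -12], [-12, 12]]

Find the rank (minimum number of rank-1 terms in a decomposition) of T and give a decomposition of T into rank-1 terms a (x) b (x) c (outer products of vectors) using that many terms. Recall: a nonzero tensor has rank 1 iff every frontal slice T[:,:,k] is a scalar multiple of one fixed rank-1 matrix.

Lower bound: T ≠ 0 (e.g. T[1,1,1] = 12), so rank(T) ≥ 1.
Upper bound: if T = a (x) b (x) c then every fibre of T is a multiple of the corresponding factor, so read the factors off the fibres through the nonzero entry T[1,1,1] = 12.
The mode-1 fibre T[:,1,1] = [12, -12] gives a = (1, -1) (primitive direction); the mode-2 fibre T[1,:,1] = [12, -12] gives b = (1, -1); then c[k] = T[1,1,k] / (a[1]·b[1]) = [12, -6, 12] / 1 = (12, -6, 12).
Expanding (1, -1) (x) (1, -1) (x) (12, -6, 12) reproduces all 12 entries of T, so T = (1, -1) (x) (1, -1) (x) (12, -6, 12) and rank(T) ≤ 1.
These bounds meet, so rank(T) = 1.

rank(T) = 1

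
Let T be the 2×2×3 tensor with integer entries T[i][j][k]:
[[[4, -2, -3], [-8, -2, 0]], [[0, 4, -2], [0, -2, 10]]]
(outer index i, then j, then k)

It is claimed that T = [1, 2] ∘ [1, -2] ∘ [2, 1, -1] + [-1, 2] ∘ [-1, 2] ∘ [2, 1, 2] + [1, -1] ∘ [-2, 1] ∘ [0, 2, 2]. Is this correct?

Reconstruct entrywise from the claimed factors. For example, T[1,0,0] = 0 and Σₗ aₗ[1]bₗ[0]cₗ[0] = (2)·(1)·(2) + (2)·(-1)·(2) + (-1)·(-2)·(0) = 0; checking all 12 entries, every one matches. The claim holds.

Yes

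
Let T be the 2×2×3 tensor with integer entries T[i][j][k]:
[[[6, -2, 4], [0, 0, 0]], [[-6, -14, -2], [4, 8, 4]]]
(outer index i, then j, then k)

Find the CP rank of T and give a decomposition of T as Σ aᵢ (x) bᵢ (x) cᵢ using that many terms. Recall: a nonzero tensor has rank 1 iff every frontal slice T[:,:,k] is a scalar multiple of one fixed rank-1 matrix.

Lower bound: the mode-3 unfolding of T (rows indexed by k, columns by (i,j) = (0,0), (0,1), (1,0), (1,1)) is [[6, 0, -6, 4], [-2, 0, -14, 8], [4, 0, -2, 4]].
There the 3×3 minor on rows k ∈ {0, 1, 2}, columns (i,j) ∈ {(0,0), (1,0), (1,1)} is det [[6, -6, 4], [-2, -14, 8], [4, -2, 4]] = -240 ≠ 0, so this unfolding has rank ≥ 3; CP rank is at least every unfolding rank, so rank(T) ≥ 3. (This is only a lower bound: in general the CP rank may exceed every unfolding rank, so we still need to exhibit 3 rank-1 terms summing to T.)
Upper bound: T is a sum of 3 rank-1 terms, T = (0, 1) (x) (1, -1) (x) (-4, -8, -4) + (1, -2) (x) (1, 0) (x) (2, 2, 0) + (2, 1) (x) (1, 0) (x) (2, -2, 2) (written with every a and b primitive with positive leading entry and the scale carried by c; CP decompositions are not unique, and this one is verified by expanding entrywise), so rank(T) ≤ 3.
These bounds meet, so rank(T) = 3.
Check entry T[1,1,2] = 4: (1)·(-1)·(-4) + (-2)·(0)·(0) + (1)·(0)·(2) = 4.

rank(T) = 3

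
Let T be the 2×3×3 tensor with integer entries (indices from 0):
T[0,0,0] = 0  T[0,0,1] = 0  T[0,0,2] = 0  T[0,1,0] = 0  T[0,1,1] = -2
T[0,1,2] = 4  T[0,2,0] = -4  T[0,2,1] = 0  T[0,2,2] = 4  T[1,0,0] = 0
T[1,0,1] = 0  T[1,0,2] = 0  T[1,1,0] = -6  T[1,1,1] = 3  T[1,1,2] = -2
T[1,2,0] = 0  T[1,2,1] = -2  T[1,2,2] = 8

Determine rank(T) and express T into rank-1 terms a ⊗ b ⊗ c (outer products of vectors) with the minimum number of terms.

Lower bound: the mode-3 unfolding of T (rows indexed by k, columns by (i,j) = (0,0), (0,1), (0,2), (1,0), (1,1), (1,2)) is [[0, 0, -4, 0, -6, 0], [0, -2, 0, 0, 3, -2], [0, 4, 4, 0, -2, 8]].
There the 3×3 minor on rows k ∈ {0, 1, 2}, columns (i,j) ∈ {(0,1), (0,2), (1,1)} is det [[0, -4, -6], [-2, 0, 3], [4, 4, -2]] = 16 ≠ 0, so this unfolding has rank ≥ 3; CP rank is at least every unfolding rank, so rank(T) ≥ 3. (Flattening ranks never certify an upper bound on CP rank; for that we must actually write T with 3 rank-1 terms.)
Upper bound: T is a sum of 3 rank-1 terms, T = [0, 1] ⊗ [0, 1, -2] ⊗ [-2, 1, -2] + [1, -1] ⊗ [0, 1, 0] ⊗ [2, -2, 2] + [1, 1] ⊗ [0, 1, 2] ⊗ [-2, 0, 2] (one valid choice — decompositions are not unique — normalised so each a, b is primitive with positive first nonzero entry; check it by expanding all entries), so rank(T) ≤ 3.
These bounds meet, so rank(T) = 3.

rank(T) = 3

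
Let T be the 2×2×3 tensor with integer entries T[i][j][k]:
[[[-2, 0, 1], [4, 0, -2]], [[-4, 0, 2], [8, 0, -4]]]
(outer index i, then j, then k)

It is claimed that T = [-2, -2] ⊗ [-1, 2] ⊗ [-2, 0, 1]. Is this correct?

No

Reconstruct entry (0,0,0) from the claimed factors: Σₗ aₗ[0]bₗ[0]cₗ[0] = (-2)·(-1)·(-2) = -4, but T[0,0,0] = -2. The claim is false.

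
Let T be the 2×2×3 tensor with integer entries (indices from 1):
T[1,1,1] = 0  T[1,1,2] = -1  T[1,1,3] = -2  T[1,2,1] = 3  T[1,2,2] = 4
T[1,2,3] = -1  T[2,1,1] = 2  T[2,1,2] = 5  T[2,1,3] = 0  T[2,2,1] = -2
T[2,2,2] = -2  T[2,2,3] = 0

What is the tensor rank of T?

3

Lower bound: the mode-3 unfolding of T (rows indexed by k, columns by (i,j) = (1,1), (1,2), (2,1), (2,2)) is [[0, 3, 2, -2], [-1, 4, 5, -2], [-2, -1, 0, 0]].
There the 3×3 minor on rows k ∈ {1, 2, 3}, columns (i,j) ∈ {(1,1), (1,2), (2,1)} is det [[0, 3, 2], [-1, 4, 5], [-2, -1, 0]] = -12 ≠ 0, so this unfolding has rank ≥ 3; CP rank is at least every unfolding rank, so rank(T) ≥ 3. (Unfolding ranks only ever bound the CP rank from below — rank(T) can be strictly larger than all of them — so the matching upper bound has to come from an explicit 3-term decomposition.)
Upper bound: T is a sum of 3 rank-1 terms, T = (1, -1) ⊗ (1, -1) ⊗ (-2, -4, 0) + (1, -1) ⊗ (1, 2) ⊗ (0, -1, 0) + (1, 0) ⊗ (2, 1) ⊗ (1, 2, -1) (one valid choice — decompositions are not unique — normalised so each a, b is primitive with positive first nonzero entry; check it by expanding all entries), so rank(T) ≤ 3.
These bounds meet, so rank(T) = 3.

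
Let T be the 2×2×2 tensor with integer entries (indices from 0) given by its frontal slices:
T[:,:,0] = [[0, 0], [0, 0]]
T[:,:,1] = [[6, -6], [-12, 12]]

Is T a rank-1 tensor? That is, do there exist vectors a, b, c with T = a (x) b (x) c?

Yes

If T = a (x) b (x) c then every fibre of T is a multiple of the corresponding factor, so read the factors off the fibres through the nonzero entry T[0,0,1] = 6.
The mode-1 fibre T[:,0,1] = [6, -12] gives a = [1, -2] (primitive direction); the mode-2 fibre T[0,:,1] = [6, -6] gives b = [1, -1]; then c[k] = T[0,0,k] / (a[0]·b[0]) = [0, 6] / 1 = [0, 6].
Expanding [1, -2] (x) [1, -1] (x) [0, 6] reproduces all 8 entries of T, so T = [1, -2] (x) [1, -1] (x) [0, 6] and rank(T) ≤ 1.
Equivalently every frontal slice T[:,:,k] is c[k] times the rank-1 matrix [1, -2] (x) [1, -1]. So T has rank 1 (it is nonzero).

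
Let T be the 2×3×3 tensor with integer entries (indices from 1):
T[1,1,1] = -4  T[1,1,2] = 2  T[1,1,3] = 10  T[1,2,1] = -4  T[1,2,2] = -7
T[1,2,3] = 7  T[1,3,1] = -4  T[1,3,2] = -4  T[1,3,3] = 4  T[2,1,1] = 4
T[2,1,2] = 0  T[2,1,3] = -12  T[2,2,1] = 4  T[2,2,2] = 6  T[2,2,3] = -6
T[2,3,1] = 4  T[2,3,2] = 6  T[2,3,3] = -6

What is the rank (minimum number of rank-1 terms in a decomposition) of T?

3

Lower bound: the mode-2 unfolding of T (rows indexed by j, columns by (i,k) = (1,1), (1,2), (1,3), (2,1), (2,2), (2,3)) is [[-4, 2, 10, 4, 0, -12], [-4, -7, 7, 4, 6, -6], [-4, -4, 4, 4, 6, -6]].
There the 3×3 minor on rows j ∈ {1, 2, 3}, columns (i,k) ∈ {(1,1), (1,2), (1,3)} is det [[-4, 2, 10], [-4, -7, 7], [-4, -4, 4]] = -144 ≠ 0, so this unfolding has rank ≥ 3; CP rank is at least every unfolding rank, so rank(T) ≥ 3. (This is only a lower bound: in general the CP rank may exceed every unfolding rank, so we still need to exhibit 3 rank-1 terms summing to T.)
Upper bound: T is a sum of 3 rank-1 terms, T = [1, -1] ⊗ [1, 1, 1] ⊗ [-4, -4, 8] + [1, -1] ⊗ [2, -1, -1] ⊗ [0, 2, 2] + [1, 0] ⊗ [2, -1, 2] ⊗ [0, 1, -1] (written with every a and b primitive with positive leading entry and the scale carried by c; CP decompositions are not unique, and this one is verified by expanding entrywise), so rank(T) ≤ 3.
These bounds meet, so rank(T) = 3.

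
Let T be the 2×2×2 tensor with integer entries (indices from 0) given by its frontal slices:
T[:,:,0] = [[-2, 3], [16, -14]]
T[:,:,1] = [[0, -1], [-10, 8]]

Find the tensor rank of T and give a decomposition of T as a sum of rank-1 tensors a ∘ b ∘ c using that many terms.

rank(T) = 2

Lower bound: the mode-2 unfolding of T (rows indexed by j, columns by (i,k) = (0,0), (0,1), (1,0), (1,1)) is [[-2, 0, 16, -10], [3, -1, -14, 8]].
There the 2×2 minor on rows j ∈ {0, 1}, columns (i,k) ∈ {(0,0), (0,1)} is det [[-2, 0], [3, -1]] = 2 ≠ 0, so this unfolding has rank ≥ 2; CP rank is at least every unfolding rank, so rank(T) ≥ 2. (Flattening ranks never certify an upper bound on CP rank; for that we must actually write T with 2 rank-1 terms.)
Upper bound — finding two terms. Write S_k = T[:,:,k] for the frontal slices: S₀ = [[-2, 3], [16, -14]], S₁ = [[0, -1], [-10, 8]].
If T = a₁ ∘ b₁ ∘ c₁ + a₂ ∘ b₂ ∘ c₂ then each S_k = c₁[k]·a₁b₁ᵀ + c₂[k]·a₂b₂ᵀ. S₀ and S₁ are linearly independent, so a₁b₁ᵀ and a₂b₂ᵀ must span the same plane of matrices: they are the rank-1 matrices of the form x·S₀ + y·S₁.
det(x·S₀ + y·S₁) is −20·x² + 30·xy − 10·y² = (-10)·(2·x − y)(x − y), vanishing at (x:y) = (1:2) and (1:1).
M₁ = S₀ + 2·S₁ = [[-2, 1], [-4, 2]] = −[1, 2][2, -1]ᵀ and M₂ = S₀ + S₁ = [[-2, 2], [6, -6]] = (-2)·[1, -3][1, -1]ᵀ, so take a₁ = [1, 2], b₁ = [2, -1], a₂ = [1, -3], b₂ = [1, -1].
Each slice is an integer combination of E₁ = a₁b₁ᵀ and E₂ = a₂b₂ᵀ: S₀ = E₁ − 4·E₂, S₁ = −E₁ + 2·E₂; reading off coefficients, c₁ = [1, -1] and c₂ = [-4, 2].
Hence T = [1, 2] ∘ [2, -1] ∘ [1, -1] + [1, -3] ∘ [1, -1] ∘ [-4, 2], so rank(T) ≤ 2.
These bounds meet, so rank(T) = 2.
Check entry T[1,0,1] = -10: (2)·(2)·(-1) + (-3)·(1)·(2) = -10.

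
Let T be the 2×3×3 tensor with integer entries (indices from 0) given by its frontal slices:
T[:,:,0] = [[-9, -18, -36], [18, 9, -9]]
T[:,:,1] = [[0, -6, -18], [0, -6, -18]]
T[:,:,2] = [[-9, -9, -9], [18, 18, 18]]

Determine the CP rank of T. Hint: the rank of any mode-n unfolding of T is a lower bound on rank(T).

2

Lower bound: in the mode-1 unfolding of T (rows indexed by i, columns by (j,k)) the 2×2 minor on rows i ∈ {0, 1}, columns (j,k) ∈ {(0,0), (1,0)} is det [[-9, -18], [18, 9]] = 243 ≠ 0, so that unfolding has rank ≥ 2 and hence rank(T) ≥ 2 (CP rank is at least every unfolding rank, though it can be larger).
Upper bound: with S_k = T[:,:,k], the two rank-1 terms a₁b₁ᵀ, a₂b₂ᵀ are the rank-1 members of the pencil x·S₀ + y·S₁.
The 2×2 minor of x·S₀ + y·S₁ on rows {0,1}, columns {0,1} is 243·x² + 162·xy = 81·(3·x + 2·y)(x), vanishing at (x:y) = (2:-3) and (0:1).
M₁ = 2·S₀ − 3·S₁ = [[-18, -18, -18], [36, 36, 36]] = (-18)·[1, -2][1, 1, 1]ᵀ and M₂ = S₁ = [[0, -6, -18], [0, -6, -18]] = (-6)·[1, 1][0, 1, 3]ᵀ, so take a₁ = [1, -2], b₁ = [1, 1, 1], a₂ = [1, 1], b₂ = [0, 1, 3].
Each slice is an integer combination of E₁ = a₁b₁ᵀ and E₂ = a₂b₂ᵀ: S₀ = −9·E₁ − 9·E₂, S₁ = −6·E₂, S₂ = −9·E₁; reading off coefficients, c₁ = [-9, 0, -9] and c₂ = [-9, -6, 0].
Hence T = [1, -2] ∘ [1, 1, 1] ∘ [-9, 0, -9] + [1, 1] ∘ [0, 1, 3] ∘ [-9, -6, 0], so rank(T) ≤ 2.
These bounds meet, so rank(T) = 2.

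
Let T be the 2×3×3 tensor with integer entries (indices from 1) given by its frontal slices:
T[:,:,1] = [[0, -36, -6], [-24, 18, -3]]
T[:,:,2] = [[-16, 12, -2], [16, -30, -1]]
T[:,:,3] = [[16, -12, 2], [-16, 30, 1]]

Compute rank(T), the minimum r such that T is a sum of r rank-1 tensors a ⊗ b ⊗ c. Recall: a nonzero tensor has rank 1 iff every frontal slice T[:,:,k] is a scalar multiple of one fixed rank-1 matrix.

Lower bound: the mode-3 unfolding of T (rows indexed by k, columns by (i,j) = (1,1), (1,2), (1,3), (2,1), (2,2), (2,3)) is [[0, -36, -6, -24, 18, -3], [-16, 12, -2, 16, -30, -1], [16, -12, 2, -16, 30, 1]].
There the 2×2 minor on rows k ∈ {1, 2}, columns (i,j) ∈ {(1,1), (1,2)} is det [[0, -36], [-16, 12]] = -576 ≠ 0, so this unfolding has rank ≥ 2; CP rank is at least every unfolding rank, so rank(T) ≥ 2. (Unfolding ranks only ever bound the CP rank from below — rank(T) can be strictly larger than all of them — so the matching upper bound has to come from an explicit 2-term decomposition.)
Upper bound — finding two terms. Write S_k = T[:,:,k] for the frontal slices: S₁ = [[0, -36, -6], [-24, 18, -3]], S₂ = [[-16, 12, -2], [16, -30, -1]], S₃ = [[16, -12, 2], [-16, 30, 1]].
If T = a₁ ⊗ b₁ ⊗ c₁ + a₂ ⊗ b₂ ⊗ c₂ then each S_k = c₁[k]·a₁b₁ᵀ + c₂[k]·a₂b₂ᵀ. S₁ and S₂ are linearly independent, so a₁b₁ᵀ and a₂b₂ᵀ must span the same plane of matrices: they are the rank-1 matrices of the form x·S₁ + y·S₂.
The 2×2 minor of x·S₁ + y·S₂ on rows {1,2}, columns {1,2} is −864·x² + 576·xy + 288·y² = (-288)·(x − y)(3·x + y), vanishing at (x:y) = (1:1) and (1:-3).
M₁ = S₁ + S₂ = [[-16, -24, -8], [-8, -12, -4]] = (-4)·[2, 1][2, 3, 1]ᵀ and M₂ = S₁ − 3·S₂ = [[48, -72, 0], [-72, 108, 0]] = 12·[2, -3][2, -3, 0]ᵀ, so take a₁ = [2, 1], b₁ = [2, 3, 1], a₂ = [2, -3], b₂ = [2, -3, 0].
Each slice is an integer combination of E₁ = a₁b₁ᵀ and E₂ = a₂b₂ᵀ: S₁ = −3·E₁ + 3·E₂, S₂ = −E₁ − 3·E₂, S₃ = E₁ + 3·E₂; reading off coefficients, c₁ = [-3, -1, 1] and c₂ = [3, -3, 3].
Hence T = [2, 1] ⊗ [2, 3, 1] ⊗ [-3, -1, 1] + [2, -3] ⊗ [2, -3, 0] ⊗ [3, -3, 3], so rank(T) ≤ 2.
These bounds meet, so rank(T) = 2.

2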